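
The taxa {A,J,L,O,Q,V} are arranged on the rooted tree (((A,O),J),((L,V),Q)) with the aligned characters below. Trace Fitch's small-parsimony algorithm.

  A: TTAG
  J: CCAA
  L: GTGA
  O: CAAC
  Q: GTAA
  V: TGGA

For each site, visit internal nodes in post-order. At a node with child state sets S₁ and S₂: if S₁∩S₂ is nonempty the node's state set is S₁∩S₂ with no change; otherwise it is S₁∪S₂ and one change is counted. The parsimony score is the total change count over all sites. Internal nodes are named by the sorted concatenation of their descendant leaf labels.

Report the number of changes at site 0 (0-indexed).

3

AO@0: {T} ∪ {C} = {C,T} (union, +1)
AJO@0: {C,T} ∩ {C} = {C} (intersection, +0)
LV@0: {G} ∪ {T} = {G,T} (union, +1)
LQV@0: {G,T} ∩ {G} = {G} (intersection, +0)
AJLOQV@0: {C} ∪ {G} = {C,G} (union, +1)
AO@1: {T} ∪ {A} = {A,T} (union, +1)
AJO@1: {A,T} ∪ {C} = {A,C,T} (union, +1)
LV@1: {T} ∪ {G} = {G,T} (union, +1)
LQV@1: {G,T} ∩ {T} = {T} (intersection, +0)
AJLOQV@1: {A,C,T} ∩ {T} = {T} (intersection, +0)
AO@2: {A} ∩ {A} = {A} (intersection, +0)
AJO@2: {A} ∩ {A} = {A} (intersection, +0)
LV@2: {G} ∩ {G} = {G} (intersection, +0)
LQV@2: {G} ∪ {A} = {A,G} (union, +1)
AJLOQV@2: {A} ∩ {A,G} = {A} (intersection, +0)
AO@3: {G} ∪ {C} = {C,G} (union, +1)
AJO@3: {C,G} ∪ {A} = {A,C,G} (union, +1)
LV@3: {A} ∩ {A} = {A} (intersection, +0)
LQV@3: {A} ∩ {A} = {A} (intersection, +0)
AJLOQV@3: {A,C,G} ∩ {A} = {A} (intersection, +0)
per-site changes: [3, 3, 1, 2]; total = 9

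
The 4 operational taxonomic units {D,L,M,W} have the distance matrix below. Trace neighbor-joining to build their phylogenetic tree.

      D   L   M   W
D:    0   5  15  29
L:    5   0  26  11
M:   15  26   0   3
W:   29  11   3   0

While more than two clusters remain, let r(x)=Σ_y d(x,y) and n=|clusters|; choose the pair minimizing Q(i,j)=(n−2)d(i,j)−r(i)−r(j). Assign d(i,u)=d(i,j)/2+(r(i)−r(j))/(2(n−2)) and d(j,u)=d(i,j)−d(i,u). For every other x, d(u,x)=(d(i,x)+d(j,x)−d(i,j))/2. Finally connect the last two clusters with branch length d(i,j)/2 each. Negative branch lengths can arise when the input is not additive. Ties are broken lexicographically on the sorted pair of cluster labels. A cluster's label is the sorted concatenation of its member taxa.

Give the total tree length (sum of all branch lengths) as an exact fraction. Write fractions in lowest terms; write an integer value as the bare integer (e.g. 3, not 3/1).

97/4

1. join D+L (d=5, Q=-81) ⇒ DL; edges |D|=17/4, |L|=3/4
  updated: d(DL,M)=18, d(DL,W)=35/2
2. join DL+M (d=18, Q=-77/2) ⇒ DLM; edges |DL|=65/4, |M|=7/4
  updated: d(DLM,W)=5/4
3. join DLM+W (d=5/4) ⇒ DLMW; edges |DLM|=5/8, |W|=5/8
final tree: (((D:17/4,L:3/4):65/4,M:7/4):5/8,W:5/8)
total length: 97/4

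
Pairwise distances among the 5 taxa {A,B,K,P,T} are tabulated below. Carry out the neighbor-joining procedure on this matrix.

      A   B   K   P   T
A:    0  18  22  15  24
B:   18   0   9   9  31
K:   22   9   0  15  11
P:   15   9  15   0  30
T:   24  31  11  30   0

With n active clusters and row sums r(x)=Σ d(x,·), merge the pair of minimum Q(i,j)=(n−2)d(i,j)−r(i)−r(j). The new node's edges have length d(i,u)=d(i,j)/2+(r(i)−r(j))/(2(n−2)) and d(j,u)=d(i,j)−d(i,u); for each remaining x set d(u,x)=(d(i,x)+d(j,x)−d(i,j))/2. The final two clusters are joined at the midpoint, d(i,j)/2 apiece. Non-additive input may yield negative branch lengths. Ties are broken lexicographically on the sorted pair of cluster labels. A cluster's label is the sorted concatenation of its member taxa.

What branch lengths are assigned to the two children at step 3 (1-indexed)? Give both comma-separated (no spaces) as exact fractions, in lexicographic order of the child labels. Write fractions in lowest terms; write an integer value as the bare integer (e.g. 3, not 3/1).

23/8,37/8

1. join K+T (d=11, Q=-120) ⇒ KT; edges |K|=-1, |T|=12
  updated: d(A,KT)=35/2, d(B,KT)=29/2, d(KT,P)=17
2. join A+KT (d=35/2, Q=-129/2) ⇒ AKT; edges |A|=73/8, |KT|=67/8
  updated: d(AKT,B)=15/2, d(AKT,P)=29/4
3. join AKT+B (d=15/2, Q=-95/4) ⇒ ABKT; edges |AKT|=23/8, |B|=37/8
  updated: d(ABKT,P)=35/8
4. join ABKT+P (d=35/8) ⇒ ABKPT; edges |ABKT|=35/16, |P|=35/16
final tree: (((A:73/8,(K:-1,T:12):67/8):23/8,B:37/8):35/16,P:35/16)
total length: 323/8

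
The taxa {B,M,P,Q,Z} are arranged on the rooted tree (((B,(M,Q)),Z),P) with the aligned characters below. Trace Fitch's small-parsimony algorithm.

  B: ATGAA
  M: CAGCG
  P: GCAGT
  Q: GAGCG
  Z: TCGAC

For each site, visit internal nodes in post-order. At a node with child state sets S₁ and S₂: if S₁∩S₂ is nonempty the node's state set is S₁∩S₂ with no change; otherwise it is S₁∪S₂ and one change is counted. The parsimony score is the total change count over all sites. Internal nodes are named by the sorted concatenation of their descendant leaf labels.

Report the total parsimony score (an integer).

[col 0] MQ: children M:{C}, Q:{G} ∪→ {C,G}; cost 1
[col 0] BMQ: children B:{A}, MQ:{C,G} ∪→ {A,C,G}; cost 1
[col 0] BMQZ: children BMQ:{A,C,G}, Z:{T} ∪→ {A,C,G,T}; cost 1
[col 0] BMPQZ: children BMQZ:{A,C,G,T}, P:{G} ∩→ {G}; cost 0
[col 1] MQ: children M:{A}, Q:{A} ∩→ {A}; cost 0
[col 1] BMQ: children B:{T}, MQ:{A} ∪→ {A,T}; cost 1
[col 1] BMQZ: children BMQ:{A,T}, Z:{C} ∪→ {A,C,T}; cost 1
[col 1] BMPQZ: children BMQZ:{A,C,T}, P:{C} ∩→ {C}; cost 0
[col 2] MQ: children M:{G}, Q:{G} ∩→ {G}; cost 0
[col 2] BMQ: children B:{G}, MQ:{G} ∩→ {G}; cost 0
[col 2] BMQZ: children BMQ:{G}, Z:{G} ∩→ {G}; cost 0
[col 2] BMPQZ: children BMQZ:{G}, P:{A} ∪→ {A,G}; cost 1
[col 3] MQ: children M:{C}, Q:{C} ∩→ {C}; cost 0
[col 3] BMQ: children B:{A}, MQ:{C} ∪→ {A,C}; cost 1
[col 3] BMQZ: children BMQ:{A,C}, Z:{A} ∩→ {A}; cost 0
[col 3] BMPQZ: children BMQZ:{A}, P:{G} ∪→ {A,G}; cost 1
[col 4] MQ: children M:{G}, Q:{G} ∩→ {G}; cost 0
[col 4] BMQ: children B:{A}, MQ:{G} ∪→ {A,G}; cost 1
[col 4] BMQZ: children BMQ:{A,G}, Z:{C} ∪→ {A,C,G}; cost 1
[col 4] BMPQZ: children BMQZ:{A,C,G}, P:{T} ∪→ {A,C,G,T}; cost 1
per-site changes: [3, 2, 1, 2, 3]; total = 11

11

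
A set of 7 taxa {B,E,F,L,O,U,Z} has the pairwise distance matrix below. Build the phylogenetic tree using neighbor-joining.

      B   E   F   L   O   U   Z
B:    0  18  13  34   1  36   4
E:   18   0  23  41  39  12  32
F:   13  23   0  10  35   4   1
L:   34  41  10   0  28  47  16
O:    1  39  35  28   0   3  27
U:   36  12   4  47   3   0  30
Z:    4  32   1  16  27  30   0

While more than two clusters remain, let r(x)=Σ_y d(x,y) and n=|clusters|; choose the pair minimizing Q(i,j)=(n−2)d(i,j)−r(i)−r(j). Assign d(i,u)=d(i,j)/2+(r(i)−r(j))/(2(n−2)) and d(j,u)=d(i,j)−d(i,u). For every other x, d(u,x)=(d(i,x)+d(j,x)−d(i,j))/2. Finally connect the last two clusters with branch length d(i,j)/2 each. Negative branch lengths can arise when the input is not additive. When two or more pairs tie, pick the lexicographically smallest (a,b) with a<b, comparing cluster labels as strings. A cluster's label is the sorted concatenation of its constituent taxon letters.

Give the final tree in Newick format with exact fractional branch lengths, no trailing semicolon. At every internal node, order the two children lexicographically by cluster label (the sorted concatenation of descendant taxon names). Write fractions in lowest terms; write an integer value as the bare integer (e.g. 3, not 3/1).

((((B:5/2,(E:14,(O:8/5,U:7/5):10):3):69/8,Z:-5/8):33/8,F:-29/8):109/16,L:109/16)

step 1: merge (O,U) at d=3, Q=-250; branch lengths O→8/5, U→7/5; new cluster OU
  updated: d(B,OU)=17, d(E,OU)=24, d(F,OU)=18, d(L,OU)=36, d(OU,Z)=27
step 2: merge (E,OU) at d=24, Q=-164; branch lengths E→14, OU→10; new cluster EOU
  updated: d(B,EOU)=11/2, d(EOU,F)=17/2, d(EOU,L)=53/2, d(EOU,Z)=35/2
step 3: merge (B,EOU) at d=11/2, Q=-98; branch lengths B→5/2, EOU→3; new cluster BEOU
  updated: d(BEOU,F)=8, d(BEOU,L)=55/2, d(BEOU,Z)=8
step 4: merge (BEOU,Z) at d=8, Q=-105/2; branch lengths BEOU→69/8, Z→-5/8; new cluster BEOUZ
  updated: d(BEOUZ,F)=1/2, d(BEOUZ,L)=71/4
step 5: merge (BEOUZ,F) at d=1/2, Q=-113/4; branch lengths BEOUZ→33/8, F→-29/8; new cluster BEFOUZ
  updated: d(BEFOUZ,L)=109/8
step 6: merge (BEFOUZ,L) at d=109/8; branch lengths BEFOUZ→109/16, L→109/16; new cluster BEFLOUZ
final tree: ((((B:5/2,(E:14,(O:8/5,U:7/5):10):3):69/8,Z:-5/8):33/8,F:-29/8):109/16,L:109/16)
total length: 437/8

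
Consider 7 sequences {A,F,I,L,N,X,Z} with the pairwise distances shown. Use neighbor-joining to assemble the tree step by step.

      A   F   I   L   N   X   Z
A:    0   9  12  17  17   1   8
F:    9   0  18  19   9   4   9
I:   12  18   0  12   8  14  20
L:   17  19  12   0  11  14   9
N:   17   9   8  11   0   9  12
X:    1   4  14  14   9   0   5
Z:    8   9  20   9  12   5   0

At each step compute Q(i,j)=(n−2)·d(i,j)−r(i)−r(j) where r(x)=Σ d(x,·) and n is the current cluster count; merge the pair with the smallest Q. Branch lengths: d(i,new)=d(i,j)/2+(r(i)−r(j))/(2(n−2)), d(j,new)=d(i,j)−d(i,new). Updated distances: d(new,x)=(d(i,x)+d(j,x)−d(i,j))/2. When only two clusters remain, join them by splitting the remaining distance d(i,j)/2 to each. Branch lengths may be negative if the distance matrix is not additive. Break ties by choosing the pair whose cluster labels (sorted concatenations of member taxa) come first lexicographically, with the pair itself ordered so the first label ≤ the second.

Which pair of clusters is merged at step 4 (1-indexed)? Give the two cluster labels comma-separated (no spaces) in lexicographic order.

step 1: merge (I,N) at d=8, Q=-110; branch lengths I→29/5, N→11/5; new cluster IN
  updated: d(A,IN)=21/2, d(F,IN)=19/2, d(IN,L)=15/2, d(IN,X)=15/2, d(IN,Z)=12
step 2: merge (IN,L) at d=15/2, Q=-167/2; branch lengths IN→21/16, L→99/16; new cluster ILN
  updated: d(A,ILN)=10, d(F,ILN)=21/2, d(ILN,X)=7, d(ILN,Z)=27/4
step 3: merge (ILN,Z) at d=27/4, Q=-171/4; branch lengths ILN→103/24, Z→59/24; new cluster ILNZ
  updated: d(A,ILNZ)=45/8, d(F,ILNZ)=51/8, d(ILNZ,X)=21/8
step 4: merge (A,X) at d=1, Q=-85/4; branch lengths A→5/2, X→-3/2; new cluster AX
  updated: d(AX,F)=6, d(AX,ILNZ)=29/8
step 5: merge (AX,F) at d=6, Q=-16; branch lengths AX→13/8, F→35/8; new cluster AFX
  updated: d(AFX,ILNZ)=2
step 6: merge (AFX,ILNZ) at d=2; branch lengths AFX→1, ILNZ→1; new cluster AFILNXZ
final tree: (((A:5/2,X:-3/2):13/8,F:35/8):1,(((I:29/5,N:11/5):21/16,L:99/16):103/24,Z:59/24):1)
total length: 125/4

A,X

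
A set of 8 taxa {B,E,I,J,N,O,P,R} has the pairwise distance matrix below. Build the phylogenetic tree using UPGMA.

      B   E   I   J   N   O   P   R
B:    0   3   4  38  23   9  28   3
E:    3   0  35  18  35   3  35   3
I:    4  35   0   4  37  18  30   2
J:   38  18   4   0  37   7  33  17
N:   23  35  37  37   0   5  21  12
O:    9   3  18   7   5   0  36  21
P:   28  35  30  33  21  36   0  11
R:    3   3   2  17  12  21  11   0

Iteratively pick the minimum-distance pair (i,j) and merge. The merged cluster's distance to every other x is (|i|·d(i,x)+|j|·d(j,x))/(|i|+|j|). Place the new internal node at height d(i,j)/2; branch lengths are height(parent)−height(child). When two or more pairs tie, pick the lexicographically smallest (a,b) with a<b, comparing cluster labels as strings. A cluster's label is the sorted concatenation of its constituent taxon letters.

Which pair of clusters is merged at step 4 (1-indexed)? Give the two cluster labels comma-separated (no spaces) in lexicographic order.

iteration 1: select I,R (d=2); attach at lengths (1, 1); label the merged cluster IR
  updated: d(B,IR)=7/2, d(E,IR)=19, d(IR,J)=21/2, d(IR,N)=49/2, d(IR,O)=39/2, d(IR,P)=41/2
iteration 2: select B,E (d=3); attach at lengths (3/2, 3/2); label the merged cluster BE
  updated: d(BE,IR)=45/4, d(BE,J)=28, d(BE,N)=29, d(BE,O)=6, d(BE,P)=63/2
iteration 3: select N,O (d=5); attach at lengths (5/2, 5/2); label the merged cluster NO
  updated: d(BE,NO)=35/2, d(IR,NO)=22, d(J,NO)=22, d(NO,P)=57/2
iteration 4: select IR,J (d=21/2); attach at lengths (17/4, 21/4); label the merged cluster IJR
  updated: d(BE,IJR)=101/6, d(IJR,NO)=22, d(IJR,P)=74/3
iteration 5: select BE,IJR (d=101/6); attach at lengths (83/12, 19/6); label the merged cluster BEIJR
  updated: d(BEIJR,NO)=101/5, d(BEIJR,P)=137/5
iteration 6: select BEIJR,NO (d=101/5); attach at lengths (101/60, 38/5); label the merged cluster BEIJNOR
  updated: d(BEIJNOR,P)=194/7
iteration 7: select BEIJNOR,P (d=194/7); attach at lengths (263/70, 97/7); label the merged cluster BEIJNOPR
final tree: ((((B:3/2,E:3/2):83/12,((I:1,R:1):17/4,J:21/4):19/6):101/60,(N:5/2,O:5/2):38/5):263/70,P:97/7)
total length: 11861/210

IR,J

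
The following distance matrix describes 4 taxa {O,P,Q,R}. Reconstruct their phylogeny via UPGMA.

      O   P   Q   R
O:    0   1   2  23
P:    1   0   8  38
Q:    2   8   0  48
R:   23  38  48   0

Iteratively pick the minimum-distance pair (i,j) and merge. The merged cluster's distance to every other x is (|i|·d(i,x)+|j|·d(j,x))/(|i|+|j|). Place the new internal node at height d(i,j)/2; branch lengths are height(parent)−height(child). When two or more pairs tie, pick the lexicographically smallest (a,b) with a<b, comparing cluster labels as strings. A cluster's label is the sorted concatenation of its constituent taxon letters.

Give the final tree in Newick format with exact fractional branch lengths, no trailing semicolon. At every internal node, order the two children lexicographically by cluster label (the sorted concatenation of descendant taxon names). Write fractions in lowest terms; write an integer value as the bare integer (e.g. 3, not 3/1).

(((O:1/2,P:1/2):2,Q:5/2):47/3,R:109/6)

step 1: merge (O,P) at d=1; branch lengths O→1/2, P→1/2; new cluster OP
  updated: d(OP,Q)=5, d(OP,R)=61/2
step 2: merge (OP,Q) at d=5; branch lengths OP→2, Q→5/2; new cluster OPQ
  updated: d(OPQ,R)=109/3
step 3: merge (OPQ,R) at d=109/3; branch lengths OPQ→47/3, R→109/6; new cluster OPQR
final tree: (((O:1/2,P:1/2):2,Q:5/2):47/3,R:109/6)
total length: 118/3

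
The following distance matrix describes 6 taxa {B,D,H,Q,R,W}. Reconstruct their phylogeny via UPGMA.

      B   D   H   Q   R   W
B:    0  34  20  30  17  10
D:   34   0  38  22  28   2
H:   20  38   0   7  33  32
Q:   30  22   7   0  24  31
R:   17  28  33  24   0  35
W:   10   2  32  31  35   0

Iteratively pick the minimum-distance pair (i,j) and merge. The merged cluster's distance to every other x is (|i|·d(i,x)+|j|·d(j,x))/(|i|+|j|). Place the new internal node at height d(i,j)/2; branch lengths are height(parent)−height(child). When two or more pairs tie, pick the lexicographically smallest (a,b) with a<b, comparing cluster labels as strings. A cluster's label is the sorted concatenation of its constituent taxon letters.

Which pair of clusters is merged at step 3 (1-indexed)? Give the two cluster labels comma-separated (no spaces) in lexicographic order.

1. join D+W (d=2) ⇒ DW; edges |D|=1, |W|=1
  updated: d(B,DW)=22, d(DW,H)=35, d(DW,Q)=53/2, d(DW,R)=63/2
2. join H+Q (d=7) ⇒ HQ; edges |H|=7/2, |Q|=7/2
  updated: d(B,HQ)=25, d(DW,HQ)=123/4, d(HQ,R)=57/2
3. join B+R (d=17) ⇒ BR; edges |B|=17/2, |R|=17/2
  updated: d(BR,DW)=107/4, d(BR,HQ)=107/4
4. join BR+DW (d=107/4) ⇒ BDRW; edges |BR|=39/8, |DW|=99/8
  updated: d(BDRW,HQ)=115/4
5. join BDRW+HQ (d=115/4) ⇒ BDHQRW; edges |BDRW|=1, |HQ|=87/8
final tree: (((B:17/2,R:17/2):39/8,(D:1,W:1):99/8):1,(H:7/2,Q:7/2):87/8)
total length: 441/8

B,R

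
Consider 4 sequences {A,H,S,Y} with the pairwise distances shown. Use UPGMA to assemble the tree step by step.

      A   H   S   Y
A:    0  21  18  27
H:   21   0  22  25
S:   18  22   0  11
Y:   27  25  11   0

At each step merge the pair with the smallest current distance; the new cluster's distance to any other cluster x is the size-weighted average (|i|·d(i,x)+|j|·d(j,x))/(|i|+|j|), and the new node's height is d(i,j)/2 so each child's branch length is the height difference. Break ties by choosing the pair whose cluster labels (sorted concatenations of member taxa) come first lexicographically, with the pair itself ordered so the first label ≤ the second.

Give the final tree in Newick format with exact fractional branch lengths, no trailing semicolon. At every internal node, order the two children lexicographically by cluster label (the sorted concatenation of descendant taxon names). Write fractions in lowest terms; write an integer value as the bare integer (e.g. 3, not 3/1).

1. join S+Y (d=11) ⇒ SY; edges |S|=11/2, |Y|=11/2
  updated: d(A,SY)=45/2, d(H,SY)=47/2
2. join A+H (d=21) ⇒ AH; edges |A|=21/2, |H|=21/2
  updated: d(AH,SY)=23
3. join AH+SY (d=23) ⇒ AHSY; edges |AH|=1, |SY|=6
final tree: ((A:21/2,H:21/2):1,(S:11/2,Y:11/2):6)
total length: 39

((A:21/2,H:21/2):1,(S:11/2,Y:11/2):6)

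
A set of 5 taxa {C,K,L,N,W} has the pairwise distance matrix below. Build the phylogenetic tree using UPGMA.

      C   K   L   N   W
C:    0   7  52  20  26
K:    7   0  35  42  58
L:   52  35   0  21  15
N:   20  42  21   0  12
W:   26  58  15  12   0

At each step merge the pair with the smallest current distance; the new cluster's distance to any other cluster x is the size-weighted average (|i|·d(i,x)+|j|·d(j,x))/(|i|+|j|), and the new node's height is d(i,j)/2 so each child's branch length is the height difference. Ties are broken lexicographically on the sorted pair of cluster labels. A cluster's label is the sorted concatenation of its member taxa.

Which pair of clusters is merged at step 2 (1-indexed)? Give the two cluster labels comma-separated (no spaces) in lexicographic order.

N,W

step 1: merge (C,K) at d=7; branch lengths C→7/2, K→7/2; new cluster CK
  updated: d(CK,L)=87/2, d(CK,N)=31, d(CK,W)=42
step 2: merge (N,W) at d=12; branch lengths N→6, W→6; new cluster NW
  updated: d(CK,NW)=73/2, d(L,NW)=18
step 3: merge (L,NW) at d=18; branch lengths L→9, NW→3; new cluster LNW
  updated: d(CK,LNW)=233/6
step 4: merge (CK,LNW) at d=233/6; branch lengths CK→191/12, LNW→125/12; new cluster CKLNW
final tree: ((C:7/2,K:7/2):191/12,(L:9,(N:6,W:6):3):125/12)
total length: 172/3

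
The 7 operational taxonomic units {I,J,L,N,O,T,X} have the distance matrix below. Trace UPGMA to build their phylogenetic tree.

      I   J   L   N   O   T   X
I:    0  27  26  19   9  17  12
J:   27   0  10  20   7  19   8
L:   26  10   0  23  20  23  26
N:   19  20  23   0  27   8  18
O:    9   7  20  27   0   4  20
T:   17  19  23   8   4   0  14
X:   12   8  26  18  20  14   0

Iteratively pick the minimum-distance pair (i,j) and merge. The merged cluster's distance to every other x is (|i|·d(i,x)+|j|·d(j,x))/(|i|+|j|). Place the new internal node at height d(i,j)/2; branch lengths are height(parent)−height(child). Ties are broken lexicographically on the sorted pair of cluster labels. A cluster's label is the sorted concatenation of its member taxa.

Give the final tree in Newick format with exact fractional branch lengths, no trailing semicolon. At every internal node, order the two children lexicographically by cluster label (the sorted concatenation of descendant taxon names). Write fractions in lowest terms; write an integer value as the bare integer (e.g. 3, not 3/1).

((((I:13/2,(O:2,T:2):9/2):7/4,(J:4,X:4):17/4):19/20,N:46/5):22/15,L:32/3)

iteration 1: select O,T (d=4); attach at lengths (2, 2); label the merged cluster OT
  updated: d(I,OT)=13, d(J,OT)=13, d(L,OT)=43/2, d(N,OT)=35/2, d(OT,X)=17
iteration 2: select J,X (d=8); attach at lengths (4, 4); label the merged cluster JX
  updated: d(I,JX)=39/2, d(JX,L)=18, d(JX,N)=19, d(JX,OT)=15
iteration 3: select I,OT (d=13); attach at lengths (13/2, 9/2); label the merged cluster IOT
  updated: d(IOT,JX)=33/2, d(IOT,L)=23, d(IOT,N)=18
iteration 4: select IOT,JX (d=33/2); attach at lengths (7/4, 17/4); label the merged cluster IJOTX
  updated: d(IJOTX,L)=21, d(IJOTX,N)=92/5
iteration 5: select IJOTX,N (d=92/5); attach at lengths (19/20, 46/5); label the merged cluster IJNOTX
  updated: d(IJNOTX,L)=64/3
iteration 6: select IJNOTX,L (d=64/3); attach at lengths (22/15, 32/3); label the merged cluster IJLNOTX
final tree: ((((I:13/2,(O:2,T:2):9/2):7/4,(J:4,X:4):17/4):19/20,N:46/5):22/15,L:32/3)
total length: 3077/60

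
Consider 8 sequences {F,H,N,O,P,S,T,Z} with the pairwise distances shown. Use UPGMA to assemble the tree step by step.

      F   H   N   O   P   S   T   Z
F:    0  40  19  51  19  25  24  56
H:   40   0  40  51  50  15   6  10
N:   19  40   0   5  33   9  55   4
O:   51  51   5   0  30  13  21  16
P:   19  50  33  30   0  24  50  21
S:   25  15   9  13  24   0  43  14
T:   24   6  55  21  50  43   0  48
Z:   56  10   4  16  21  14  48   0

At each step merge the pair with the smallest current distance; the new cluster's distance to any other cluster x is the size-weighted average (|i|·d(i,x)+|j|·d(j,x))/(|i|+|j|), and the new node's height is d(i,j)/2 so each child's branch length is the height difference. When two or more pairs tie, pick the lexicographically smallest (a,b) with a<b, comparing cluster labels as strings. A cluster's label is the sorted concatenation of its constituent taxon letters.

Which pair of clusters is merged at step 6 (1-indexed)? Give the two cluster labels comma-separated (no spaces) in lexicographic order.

iteration 1: select N,Z (d=4); attach at lengths (2, 2); label the merged cluster NZ
  updated: d(F,NZ)=75/2, d(H,NZ)=25, d(NZ,O)=21/2, d(NZ,P)=27, d(NZ,S)=23/2, d(NZ,T)=103/2
iteration 2: select H,T (d=6); attach at lengths (3, 3); label the merged cluster HT
  updated: d(F,HT)=32, d(HT,NZ)=153/4, d(HT,O)=36, d(HT,P)=50, d(HT,S)=29
iteration 3: select NZ,O (d=21/2); attach at lengths (13/4, 21/4); label the merged cluster NOZ
  updated: d(F,NOZ)=42, d(HT,NOZ)=75/2, d(NOZ,P)=28, d(NOZ,S)=12
iteration 4: select NOZ,S (d=12); attach at lengths (3/4, 6); label the merged cluster NOSZ
  updated: d(F,NOSZ)=151/4, d(HT,NOSZ)=283/8, d(NOSZ,P)=27
iteration 5: select F,P (d=19); attach at lengths (19/2, 19/2); label the merged cluster FP
  updated: d(FP,HT)=41, d(FP,NOSZ)=259/8
iteration 6: select FP,NOSZ (d=259/8); attach at lengths (107/16, 163/16); label the merged cluster FNOPSZ
  updated: d(FNOPSZ,HT)=149/4
iteration 7: select FNOPSZ,HT (d=149/4); attach at lengths (39/16, 125/8); label the merged cluster FHNOPSTZ
final tree: (((F:19/2,P:19/2):107/16,(((N:2,Z:2):13/4,O:21/4):3/4,S:6):163/16):39/16,(H:3,T:3):125/8)
total length: 1267/16

FP,NOSZ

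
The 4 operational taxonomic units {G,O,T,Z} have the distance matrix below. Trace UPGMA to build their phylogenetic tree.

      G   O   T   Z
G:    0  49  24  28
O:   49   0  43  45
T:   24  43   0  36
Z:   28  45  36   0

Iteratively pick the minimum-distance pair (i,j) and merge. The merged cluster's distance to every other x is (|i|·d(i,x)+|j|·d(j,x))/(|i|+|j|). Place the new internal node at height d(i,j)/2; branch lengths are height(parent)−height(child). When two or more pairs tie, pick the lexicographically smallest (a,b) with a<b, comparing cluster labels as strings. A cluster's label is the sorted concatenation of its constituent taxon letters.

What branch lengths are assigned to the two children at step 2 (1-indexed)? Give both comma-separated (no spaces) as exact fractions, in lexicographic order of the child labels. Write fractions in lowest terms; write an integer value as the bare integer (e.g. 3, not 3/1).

iteration 1: select G,T (d=24); attach at lengths (12, 12); label the merged cluster GT
  updated: d(GT,O)=46, d(GT,Z)=32
iteration 2: select GT,Z (d=32); attach at lengths (4, 16); label the merged cluster GTZ
  updated: d(GTZ,O)=137/3
iteration 3: select GTZ,O (d=137/3); attach at lengths (41/6, 137/6); label the merged cluster GOTZ
final tree: (((G:12,T:12):4,Z:16):41/6,O:137/6)
total length: 221/3

4,16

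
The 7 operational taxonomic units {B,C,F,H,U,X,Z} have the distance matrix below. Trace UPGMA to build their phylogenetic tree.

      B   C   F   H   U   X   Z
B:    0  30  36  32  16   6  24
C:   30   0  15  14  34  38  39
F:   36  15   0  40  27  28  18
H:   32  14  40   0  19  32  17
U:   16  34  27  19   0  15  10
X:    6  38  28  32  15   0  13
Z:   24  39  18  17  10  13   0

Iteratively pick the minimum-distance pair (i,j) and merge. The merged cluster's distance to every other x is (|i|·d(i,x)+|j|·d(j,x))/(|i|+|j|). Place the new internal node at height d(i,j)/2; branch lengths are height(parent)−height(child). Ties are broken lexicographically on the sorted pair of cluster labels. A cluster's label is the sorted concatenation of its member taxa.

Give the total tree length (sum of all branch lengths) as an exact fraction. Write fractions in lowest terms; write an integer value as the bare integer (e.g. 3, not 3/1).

1. join B+X (d=6) ⇒ BX; edges |B|=3, |X|=3
  updated: d(BX,C)=34, d(BX,F)=32, d(BX,H)=32, d(BX,U)=31/2, d(BX,Z)=37/2
2. join U+Z (d=10) ⇒ UZ; edges |U|=5, |Z|=5
  updated: d(BX,UZ)=17, d(C,UZ)=73/2, d(F,UZ)=45/2, d(H,UZ)=18
3. join C+H (d=14) ⇒ CH; edges |C|=7, |H|=7
  updated: d(BX,CH)=33, d(CH,F)=55/2, d(CH,UZ)=109/4
4. join BX+UZ (d=17) ⇒ BUXZ; edges |BX|=11/2, |UZ|=7/2
  updated: d(BUXZ,CH)=241/8, d(BUXZ,F)=109/4
5. join BUXZ+F (d=109/4) ⇒ BFUXZ; edges |BUXZ|=41/8, |F|=109/8
  updated: d(BFUXZ,CH)=148/5
6. join BFUXZ+CH (d=148/5) ⇒ BCFHUXZ; edges |BFUXZ|=47/40, |CH|=39/5
final tree: ((((B:3,X:3):11/2,(U:5,Z:5):7/2):41/8,F:109/8):47/40,(C:7,H:7):39/5)
total length: 2669/40

2669/40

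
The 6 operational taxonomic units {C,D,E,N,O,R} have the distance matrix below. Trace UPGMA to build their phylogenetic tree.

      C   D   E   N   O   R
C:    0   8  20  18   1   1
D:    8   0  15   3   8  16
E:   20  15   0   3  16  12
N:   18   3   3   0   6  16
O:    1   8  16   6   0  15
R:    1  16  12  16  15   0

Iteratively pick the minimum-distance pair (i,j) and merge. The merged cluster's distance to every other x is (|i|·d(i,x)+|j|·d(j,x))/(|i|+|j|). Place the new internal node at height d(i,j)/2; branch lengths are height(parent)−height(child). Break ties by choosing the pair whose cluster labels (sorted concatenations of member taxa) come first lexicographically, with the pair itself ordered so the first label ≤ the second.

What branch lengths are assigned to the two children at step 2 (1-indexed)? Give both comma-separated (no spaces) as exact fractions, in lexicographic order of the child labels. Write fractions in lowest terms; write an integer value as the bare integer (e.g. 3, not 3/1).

1. join C+O (d=1) ⇒ CO; edges |C|=1/2, |O|=1/2
  updated: d(CO,D)=8, d(CO,E)=18, d(CO,N)=12, d(CO,R)=8
2. join D+N (d=3) ⇒ DN; edges |D|=3/2, |N|=3/2
  updated: d(CO,DN)=10, d(DN,E)=9, d(DN,R)=16
3. join CO+R (d=8) ⇒ COR; edges |CO|=7/2, |R|=4
  updated: d(COR,DN)=12, d(COR,E)=16
4. join DN+E (d=9) ⇒ DEN; edges |DN|=3, |E|=9/2
  updated: d(COR,DEN)=40/3
5. join COR+DEN (d=40/3) ⇒ CDENOR; edges |COR|=8/3, |DEN|=13/6
final tree: (((C:1/2,O:1/2):7/2,R:4):8/3,((D:3/2,N:3/2):3,E:9/2):13/6)
total length: 143/6

3/2,3/2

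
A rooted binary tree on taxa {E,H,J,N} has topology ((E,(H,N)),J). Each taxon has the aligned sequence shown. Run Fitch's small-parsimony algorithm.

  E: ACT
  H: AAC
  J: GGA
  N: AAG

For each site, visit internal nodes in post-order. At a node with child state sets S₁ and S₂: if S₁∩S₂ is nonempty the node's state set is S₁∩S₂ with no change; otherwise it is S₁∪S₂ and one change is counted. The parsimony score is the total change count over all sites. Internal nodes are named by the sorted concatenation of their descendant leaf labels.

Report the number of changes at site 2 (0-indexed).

3

[col 0] HN: children H:{A}, N:{A} ∩→ {A}; cost 0
[col 0] EHN: children E:{A}, HN:{A} ∩→ {A}; cost 0
[col 0] EHJN: children EHN:{A}, J:{G} ∪→ {A,G}; cost 1
[col 1] HN: children H:{A}, N:{A} ∩→ {A}; cost 0
[col 1] EHN: children E:{C}, HN:{A} ∪→ {A,C}; cost 1
[col 1] EHJN: children EHN:{A,C}, J:{G} ∪→ {A,C,G}; cost 1
[col 2] HN: children H:{C}, N:{G} ∪→ {C,G}; cost 1
[col 2] EHN: children E:{T}, HN:{C,G} ∪→ {C,G,T}; cost 1
[col 2] EHJN: children EHN:{C,G,T}, J:{A} ∪→ {A,C,G,T}; cost 1
per-site changes: [1, 2, 3]; total = 6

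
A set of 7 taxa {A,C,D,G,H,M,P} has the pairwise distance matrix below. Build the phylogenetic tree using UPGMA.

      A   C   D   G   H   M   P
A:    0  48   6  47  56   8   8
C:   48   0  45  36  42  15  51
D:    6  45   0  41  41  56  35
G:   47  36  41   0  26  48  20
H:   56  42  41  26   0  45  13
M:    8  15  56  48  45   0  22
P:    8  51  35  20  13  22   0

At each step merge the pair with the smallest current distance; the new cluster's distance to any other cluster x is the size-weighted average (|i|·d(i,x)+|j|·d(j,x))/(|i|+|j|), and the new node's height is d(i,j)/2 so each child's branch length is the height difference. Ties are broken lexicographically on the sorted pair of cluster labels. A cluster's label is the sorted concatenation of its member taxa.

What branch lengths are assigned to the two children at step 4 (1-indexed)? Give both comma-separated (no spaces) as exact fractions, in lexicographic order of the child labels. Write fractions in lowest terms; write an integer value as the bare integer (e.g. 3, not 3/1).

1. join A+D (d=6) ⇒ AD; edges |A|=3, |D|=3
  updated: d(AD,C)=93/2, d(AD,G)=44, d(AD,H)=97/2, d(AD,M)=32, d(AD,P)=43/2
2. join H+P (d=13) ⇒ HP; edges |H|=13/2, |P|=13/2
  updated: d(AD,HP)=35, d(C,HP)=93/2, d(G,HP)=23, d(HP,M)=67/2
3. join C+M (d=15) ⇒ CM; edges |C|=15/2, |M|=15/2
  updated: d(AD,CM)=157/4, d(CM,G)=42, d(CM,HP)=40
4. join G+HP (d=23) ⇒ GHP; edges |G|=23/2, |HP|=5
  updated: d(AD,GHP)=38, d(CM,GHP)=122/3
5. join AD+GHP (d=38) ⇒ ADGHP; edges |AD|=16, |GHP|=15/2
  updated: d(ADGHP,CM)=401/10
6. join ADGHP+CM (d=401/10) ⇒ ACDGHMP; edges |ADGHP|=21/20, |CM|=251/20
final tree: (((A:3,D:3):16,(G:23/2,(H:13/2,P:13/2):5):15/2):21/20,(C:15/2,M:15/2):251/20)
total length: 438/5

23/2,5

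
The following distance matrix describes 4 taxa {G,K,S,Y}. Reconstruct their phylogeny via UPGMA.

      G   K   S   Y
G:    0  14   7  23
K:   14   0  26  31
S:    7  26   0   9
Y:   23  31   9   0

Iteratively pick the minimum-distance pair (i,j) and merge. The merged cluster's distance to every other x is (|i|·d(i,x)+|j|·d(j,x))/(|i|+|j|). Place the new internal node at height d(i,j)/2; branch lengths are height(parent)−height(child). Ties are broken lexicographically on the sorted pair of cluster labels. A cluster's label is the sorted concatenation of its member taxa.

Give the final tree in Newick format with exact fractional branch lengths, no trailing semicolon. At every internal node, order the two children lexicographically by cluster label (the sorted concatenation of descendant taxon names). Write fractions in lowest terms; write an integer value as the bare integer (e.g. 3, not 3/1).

(((G:7/2,S:7/2):9/2,Y:8):23/6,K:71/6)

step 1: merge (G,S) at d=7; branch lengths G→7/2, S→7/2; new cluster GS
  updated: d(GS,K)=20, d(GS,Y)=16
step 2: merge (GS,Y) at d=16; branch lengths GS→9/2, Y→8; new cluster GSY
  updated: d(GSY,K)=71/3
step 3: merge (GSY,K) at d=71/3; branch lengths GSY→23/6, K→71/6; new cluster GKSY
final tree: (((G:7/2,S:7/2):9/2,Y:8):23/6,K:71/6)
total length: 211/6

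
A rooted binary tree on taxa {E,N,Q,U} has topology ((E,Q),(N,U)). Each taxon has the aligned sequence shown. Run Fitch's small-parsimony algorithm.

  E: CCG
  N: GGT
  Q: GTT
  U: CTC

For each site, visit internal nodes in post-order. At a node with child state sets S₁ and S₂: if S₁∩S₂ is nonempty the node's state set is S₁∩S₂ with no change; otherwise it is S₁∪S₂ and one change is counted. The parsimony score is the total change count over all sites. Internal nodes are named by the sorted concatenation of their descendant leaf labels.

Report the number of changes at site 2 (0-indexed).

EQ@0: {C} ∪ {G} = {C,G} (union, +1)
NU@0: {G} ∪ {C} = {C,G} (union, +1)
ENQU@0: {C,G} ∩ {C,G} = {C,G} (intersection, +0)
EQ@1: {C} ∪ {T} = {C,T} (union, +1)
NU@1: {G} ∪ {T} = {G,T} (union, +1)
ENQU@1: {C,T} ∩ {G,T} = {T} (intersection, +0)
EQ@2: {G} ∪ {T} = {G,T} (union, +1)
NU@2: {T} ∪ {C} = {C,T} (union, +1)
ENQU@2: {G,T} ∩ {C,T} = {T} (intersection, +0)
per-site changes: [2, 2, 2]; total = 6

2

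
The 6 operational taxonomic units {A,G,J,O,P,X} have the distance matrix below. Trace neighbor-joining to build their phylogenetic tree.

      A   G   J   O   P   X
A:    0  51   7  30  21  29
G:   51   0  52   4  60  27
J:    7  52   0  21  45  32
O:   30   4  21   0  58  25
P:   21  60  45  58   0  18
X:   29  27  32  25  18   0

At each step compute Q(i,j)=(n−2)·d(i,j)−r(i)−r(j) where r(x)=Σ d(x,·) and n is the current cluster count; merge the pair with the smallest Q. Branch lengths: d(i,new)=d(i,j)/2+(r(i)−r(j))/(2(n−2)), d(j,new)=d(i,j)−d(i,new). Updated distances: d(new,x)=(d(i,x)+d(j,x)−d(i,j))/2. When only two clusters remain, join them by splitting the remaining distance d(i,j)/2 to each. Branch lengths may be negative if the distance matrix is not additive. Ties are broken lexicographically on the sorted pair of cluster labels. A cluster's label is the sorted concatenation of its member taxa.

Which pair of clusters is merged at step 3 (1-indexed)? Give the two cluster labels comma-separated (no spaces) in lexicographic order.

step 1: merge (G,O) at d=4, Q=-316; branch lengths G→9, O→-5; new cluster GO
  updated: d(A,GO)=77/2, d(GO,J)=69/2, d(GO,P)=57, d(GO,X)=24
step 2: merge (A,J) at d=7, Q=-193; branch lengths A→-1/3, J→22/3; new cluster AJ
  updated: d(AJ,GO)=33, d(AJ,P)=59/2, d(AJ,X)=27
step 3: merge (AJ,GO) at d=33, Q=-275/2; branch lengths AJ→83/8, GO→181/8; new cluster AGJO
  updated: d(AGJO,P)=107/4, d(AGJO,X)=9
step 4: merge (AGJO,P) at d=107/4, Q=-215/4; branch lengths AGJO→71/8, P→143/8; new cluster AGJOP
  updated: d(AGJOP,X)=1/8
step 5: merge (AGJOP,X) at d=1/8; branch lengths AGJOP→1/16, X→1/16; new cluster AGJOPX
final tree: ((((A:-1/3,J:22/3):83/8,(G:9,O:-5):181/8):71/8,P:143/8):1/16,X:1/16)
total length: 567/8

AJ,GO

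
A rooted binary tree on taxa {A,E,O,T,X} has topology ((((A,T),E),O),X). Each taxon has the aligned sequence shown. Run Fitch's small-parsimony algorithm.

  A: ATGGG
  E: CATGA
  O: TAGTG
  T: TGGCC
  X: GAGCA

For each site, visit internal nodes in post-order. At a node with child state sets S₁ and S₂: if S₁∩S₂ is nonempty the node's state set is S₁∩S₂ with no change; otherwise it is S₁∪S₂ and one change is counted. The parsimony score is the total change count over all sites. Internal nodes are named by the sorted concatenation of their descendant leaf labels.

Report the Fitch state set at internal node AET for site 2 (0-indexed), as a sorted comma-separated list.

G,T

AT@0: {A} ∪ {T} = {A,T} (union, +1)
AET@0: {A,T} ∪ {C} = {A,C,T} (union, +1)
AEOT@0: {A,C,T} ∩ {T} = {T} (intersection, +0)
AEOTX@0: {T} ∪ {G} = {G,T} (union, +1)
AT@1: {T} ∪ {G} = {G,T} (union, +1)
AET@1: {G,T} ∪ {A} = {A,G,T} (union, +1)
AEOT@1: {A,G,T} ∩ {A} = {A} (intersection, +0)
AEOTX@1: {A} ∩ {A} = {A} (intersection, +0)
AT@2: {G} ∩ {G} = {G} (intersection, +0)
AET@2: {G} ∪ {T} = {G,T} (union, +1)
AEOT@2: {G,T} ∩ {G} = {G} (intersection, +0)
AEOTX@2: {G} ∩ {G} = {G} (intersection, +0)
AT@3: {G} ∪ {C} = {C,G} (union, +1)
AET@3: {C,G} ∩ {G} = {G} (intersection, +0)
AEOT@3: {G} ∪ {T} = {G,T} (union, +1)
AEOTX@3: {G,T} ∪ {C} = {C,G,T} (union, +1)
AT@4: {G} ∪ {C} = {C,G} (union, +1)
AET@4: {C,G} ∪ {A} = {A,C,G} (union, +1)
AEOT@4: {A,C,G} ∩ {G} = {G} (intersection, +0)
AEOTX@4: {G} ∪ {A} = {A,G} (union, +1)
per-site changes: [3, 2, 1, 3, 3]; total = 12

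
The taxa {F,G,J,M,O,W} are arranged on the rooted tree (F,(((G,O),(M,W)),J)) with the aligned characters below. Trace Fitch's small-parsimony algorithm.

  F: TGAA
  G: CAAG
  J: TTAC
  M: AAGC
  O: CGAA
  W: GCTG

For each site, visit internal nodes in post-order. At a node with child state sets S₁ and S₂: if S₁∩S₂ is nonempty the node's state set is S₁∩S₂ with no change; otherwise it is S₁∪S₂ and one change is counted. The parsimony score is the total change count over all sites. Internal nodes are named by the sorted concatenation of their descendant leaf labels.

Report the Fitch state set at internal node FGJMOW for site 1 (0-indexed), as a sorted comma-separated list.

A,G,T

[col 0] GO: children G:{C}, O:{C} ∩→ {C}; cost 0
[col 0] MW: children M:{A}, W:{G} ∪→ {A,G}; cost 1
[col 0] GMOW: children GO:{C}, MW:{A,G} ∪→ {A,C,G}; cost 1
[col 0] GJMOW: children GMOW:{A,C,G}, J:{T} ∪→ {A,C,G,T}; cost 1
[col 0] FGJMOW: children F:{T}, GJMOW:{A,C,G,T} ∩→ {T}; cost 0
[col 1] GO: children G:{A}, O:{G} ∪→ {A,G}; cost 1
[col 1] MW: children M:{A}, W:{C} ∪→ {A,C}; cost 1
[col 1] GMOW: children GO:{A,G}, MW:{A,C} ∩→ {A}; cost 0
[col 1] GJMOW: children GMOW:{A}, J:{T} ∪→ {A,T}; cost 1
[col 1] FGJMOW: children F:{G}, GJMOW:{A,T} ∪→ {A,G,T}; cost 1
[col 2] GO: children G:{A}, O:{A} ∩→ {A}; cost 0
[col 2] MW: children M:{G}, W:{T} ∪→ {G,T}; cost 1
[col 2] GMOW: children GO:{A}, MW:{G,T} ∪→ {A,G,T}; cost 1
[col 2] GJMOW: children GMOW:{A,G,T}, J:{A} ∩→ {A}; cost 0
[col 2] FGJMOW: children F:{A}, GJMOW:{A} ∩→ {A}; cost 0
[col 3] GO: children G:{G}, O:{A} ∪→ {A,G}; cost 1
[col 3] MW: children M:{C}, W:{G} ∪→ {C,G}; cost 1
[col 3] GMOW: children GO:{A,G}, MW:{C,G} ∩→ {G}; cost 0
[col 3] GJMOW: children GMOW:{G}, J:{C} ∪→ {C,G}; cost 1
[col 3] FGJMOW: children F:{A}, GJMOW:{C,G} ∪→ {A,C,G}; cost 1
per-site changes: [3, 4, 2, 4]; total = 13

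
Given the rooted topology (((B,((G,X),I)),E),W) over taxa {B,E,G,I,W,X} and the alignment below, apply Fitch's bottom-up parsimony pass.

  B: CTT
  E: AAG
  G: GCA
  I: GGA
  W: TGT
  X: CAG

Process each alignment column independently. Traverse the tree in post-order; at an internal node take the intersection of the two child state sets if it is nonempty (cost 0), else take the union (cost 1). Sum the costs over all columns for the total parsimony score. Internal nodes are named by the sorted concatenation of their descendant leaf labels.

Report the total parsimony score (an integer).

[col 0] GX: children G:{G}, X:{C} ∪→ {C,G}; cost 1
[col 0] GIX: children GX:{C,G}, I:{G} ∩→ {G}; cost 0
[col 0] BGIX: children B:{C}, GIX:{G} ∪→ {C,G}; cost 1
[col 0] BEGIX: children BGIX:{C,G}, E:{A} ∪→ {A,C,G}; cost 1
[col 0] BEGIWX: children BEGIX:{A,C,G}, W:{T} ∪→ {A,C,G,T}; cost 1
[col 1] GX: children G:{C}, X:{A} ∪→ {A,C}; cost 1
[col 1] GIX: children GX:{A,C}, I:{G} ∪→ {A,C,G}; cost 1
[col 1] BGIX: children B:{T}, GIX:{A,C,G} ∪→ {A,C,G,T}; cost 1
[col 1] BEGIX: children BGIX:{A,C,G,T}, E:{A} ∩→ {A}; cost 0
[col 1] BEGIWX: children BEGIX:{A}, W:{G} ∪→ {A,G}; cost 1
[col 2] GX: children G:{A}, X:{G} ∪→ {A,G}; cost 1
[col 2] GIX: children GX:{A,G}, I:{A} ∩→ {A}; cost 0
[col 2] BGIX: children B:{T}, GIX:{A} ∪→ {A,T}; cost 1
[col 2] BEGIX: children BGIX:{A,T}, E:{G} ∪→ {A,G,T}; cost 1
[col 2] BEGIWX: children BEGIX:{A,G,T}, W:{T} ∩→ {T}; cost 0
per-site changes: [4, 4, 3]; total = 11

11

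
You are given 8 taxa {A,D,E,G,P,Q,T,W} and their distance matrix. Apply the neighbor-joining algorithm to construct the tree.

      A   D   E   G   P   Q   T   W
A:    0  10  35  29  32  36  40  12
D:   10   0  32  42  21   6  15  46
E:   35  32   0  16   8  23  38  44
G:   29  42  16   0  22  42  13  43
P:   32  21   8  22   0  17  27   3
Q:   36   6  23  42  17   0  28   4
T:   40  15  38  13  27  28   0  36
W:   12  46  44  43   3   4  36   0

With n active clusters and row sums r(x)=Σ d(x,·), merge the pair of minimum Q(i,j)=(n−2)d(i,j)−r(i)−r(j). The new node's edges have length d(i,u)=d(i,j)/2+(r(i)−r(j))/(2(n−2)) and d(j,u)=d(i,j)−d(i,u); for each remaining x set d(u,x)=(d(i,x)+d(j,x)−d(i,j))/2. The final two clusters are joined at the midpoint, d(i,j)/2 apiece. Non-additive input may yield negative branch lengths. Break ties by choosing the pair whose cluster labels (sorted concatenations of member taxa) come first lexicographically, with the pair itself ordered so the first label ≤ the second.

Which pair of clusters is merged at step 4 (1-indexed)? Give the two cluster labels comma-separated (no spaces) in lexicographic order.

iteration 1: select G,T (d=13, Q=-326); attach at lengths (22/3, 17/3); label the merged cluster GT
  updated: d(A,GT)=28, d(D,GT)=22, d(E,GT)=41/2, d(GT,P)=18, d(GT,Q)=57/2, d(GT,W)=33
iteration 2: select A,D (d=10, Q=-240); attach at lengths (33/5, 17/5); label the merged cluster AD
  updated: d(AD,E)=57/2, d(AD,GT)=20, d(AD,P)=43/2, d(AD,Q)=16, d(AD,W)=24
iteration 3: select Q,W (d=4, Q=-361/2); attach at lengths (-7/16, 71/16); label the merged cluster QW
  updated: d(AD,QW)=18, d(E,QW)=63/2, d(GT,QW)=115/4, d(P,QW)=8
iteration 4: select AD,QW (d=18, Q=-481/4); attach at lengths (223/24, 209/24); label the merged cluster ADQW
  updated: d(ADQW,E)=21, d(ADQW,GT)=123/8, d(ADQW,P)=23/4
iteration 5: select ADQW,GT (d=123/8, Q=-261/4); attach at lengths (19/4, 85/8); label the merged cluster ADGQTW
  updated: d(ADGQTW,E)=209/16, d(ADGQTW,P)=67/16
iteration 6: select ADGQTW,E (d=209/16, Q=-101/4); attach at lengths (37/8, 135/16); label the merged cluster ADEGQTW
  updated: d(ADEGQTW,P)=-7/16
iteration 7: select ADEGQTW,P (d=-7/16); attach at lengths (-7/32, -7/32); label the merged cluster ADEGPQTW
final tree: (((((A:33/5,D:17/5):223/24,(Q:-7/16,W:71/16):209/24):19/4,(G:22/3,T:17/3):85/8):37/8,E:135/16):-7/32,P:-7/32)
total length: 73

AD,QW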